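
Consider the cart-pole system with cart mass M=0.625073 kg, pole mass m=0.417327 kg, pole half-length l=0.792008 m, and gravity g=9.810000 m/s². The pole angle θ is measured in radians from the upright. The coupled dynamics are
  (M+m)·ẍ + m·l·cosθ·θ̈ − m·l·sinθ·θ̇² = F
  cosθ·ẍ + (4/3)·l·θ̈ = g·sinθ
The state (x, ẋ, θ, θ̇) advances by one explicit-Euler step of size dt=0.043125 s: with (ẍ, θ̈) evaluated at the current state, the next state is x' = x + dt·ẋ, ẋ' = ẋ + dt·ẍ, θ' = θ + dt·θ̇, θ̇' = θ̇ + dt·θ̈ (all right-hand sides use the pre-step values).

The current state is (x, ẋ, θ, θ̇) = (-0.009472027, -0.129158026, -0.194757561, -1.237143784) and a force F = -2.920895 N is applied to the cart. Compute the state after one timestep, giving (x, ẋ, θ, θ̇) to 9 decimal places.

(-0.015041967, -0.270893522, -0.248109387, -1.182994320)

sinθ=-0.193528685, cosθ=0.981094617
temp = (F + m·l·θ̇²·sinθ)/(M+m) = (-2.920895 + -0.097902042)/1.042400 = -2.896006372
θ̈ = (g·sinθ − cosθ·temp)/(l·(4/3 − m·cos²θ/(M+m))) = 1.255639755
ẍ = temp − m·l·θ̈·cosθ/(M+m) = -3.286620188
Euler: x'=-0.009472027+0.043125·-0.129158026=-0.015041967, ẋ'=-0.129158026+0.043125·-3.286620188=-0.270893522
       θ'=-0.194757561+0.043125·-1.237143784=-0.248109387, θ̇'=-1.237143784+0.043125·1.255639755=-1.182994320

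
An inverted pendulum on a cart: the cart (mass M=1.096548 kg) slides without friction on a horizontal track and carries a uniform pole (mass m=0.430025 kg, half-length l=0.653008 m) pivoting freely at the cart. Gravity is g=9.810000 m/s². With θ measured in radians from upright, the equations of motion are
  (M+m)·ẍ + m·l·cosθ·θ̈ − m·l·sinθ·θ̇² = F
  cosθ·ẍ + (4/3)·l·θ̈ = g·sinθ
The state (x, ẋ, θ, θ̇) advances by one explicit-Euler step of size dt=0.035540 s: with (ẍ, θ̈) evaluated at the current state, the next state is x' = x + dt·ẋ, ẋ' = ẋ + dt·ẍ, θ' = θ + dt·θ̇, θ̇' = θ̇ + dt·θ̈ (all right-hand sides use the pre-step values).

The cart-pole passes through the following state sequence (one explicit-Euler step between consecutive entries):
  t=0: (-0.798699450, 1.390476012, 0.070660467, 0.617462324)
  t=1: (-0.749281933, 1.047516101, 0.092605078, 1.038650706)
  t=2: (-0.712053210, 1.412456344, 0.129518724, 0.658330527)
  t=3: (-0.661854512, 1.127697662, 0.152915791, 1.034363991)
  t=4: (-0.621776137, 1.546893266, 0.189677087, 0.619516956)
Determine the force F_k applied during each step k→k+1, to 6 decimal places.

step 0→1:
  ẍ = (ẋ'−ẋ)/dt = (1.047516101−1.390476012)/0.035540 = -9.649969
  θ̈ = (θ̇'−θ̇)/dt = (1.038650706−0.617462324)/0.035540 = 11.851108
  sinθ=0.070602, cosθ=0.997505
  F = (M+m)·ẍ + m·l·cosθ·θ̈ − m·l·sinθ·θ̇² = -14.731383 + 3.319602 − 0.007559 = -11.419339
step 1→2:
  ẍ = (ẋ'−ẋ)/dt = (1.412456344−1.047516101)/0.035540 = 10.268437
  θ̈ = (θ̇'−θ̇)/dt = (0.658330527−1.038650706)/0.035540 = -10.701187
  sinθ=0.092473, cosθ=0.995715
  F = (M+m)·ẍ + m·l·cosθ·θ̈ − m·l·sinθ·θ̇² = 15.675518 + -2.992122 − 0.028013 = 12.655383
step 2→3:
  ẍ = (ẋ'−ẋ)/dt = (1.127697662−1.412456344)/0.035540 = -8.012343
  θ̈ = (θ̇'−θ̇)/dt = (1.034363991−0.658330527)/0.035540 = 10.580570
  sinθ=0.129157, cosθ=0.991624
  F = (M+m)·ẍ + m·l·cosθ·θ̈ − m·l·sinθ·θ̇² = -12.231427 + 2.946242 − 0.015719 = -9.300904
step 3→4:
  ẍ = (ẋ'−ẋ)/dt = (1.546893266−1.127697662)/0.035540 = 11.795037
  θ̈ = (θ̇'−θ̇)/dt = (0.619516956−1.034363991)/0.035540 = -11.672680
  sinθ=0.152321, cosθ=0.988331
  F = (M+m)·ẍ + m·l·cosθ·θ̈ − m·l·sinθ·θ̇² = 18.005985 + -3.239554 − 0.045763 = 14.720667

F_0 = -11.419339 N
F_1 = 12.655383 N
F_2 = -9.300904 N
F_3 = 14.720667 N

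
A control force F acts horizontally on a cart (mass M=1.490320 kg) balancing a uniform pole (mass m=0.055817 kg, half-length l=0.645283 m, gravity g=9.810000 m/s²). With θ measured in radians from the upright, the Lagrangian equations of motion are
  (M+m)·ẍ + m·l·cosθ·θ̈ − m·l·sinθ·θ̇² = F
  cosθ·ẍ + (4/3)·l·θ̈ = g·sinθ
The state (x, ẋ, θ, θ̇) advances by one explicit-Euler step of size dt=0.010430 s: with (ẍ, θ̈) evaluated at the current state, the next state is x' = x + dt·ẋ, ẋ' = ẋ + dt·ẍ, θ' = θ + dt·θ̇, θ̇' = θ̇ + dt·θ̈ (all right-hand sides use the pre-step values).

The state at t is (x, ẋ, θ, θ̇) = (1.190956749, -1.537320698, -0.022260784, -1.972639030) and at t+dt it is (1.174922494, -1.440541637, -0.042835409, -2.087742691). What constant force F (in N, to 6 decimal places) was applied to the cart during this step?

F = 13.952203 N

ẍ = (ẋ'−ẋ)/dt = (-1.440541637−-1.537320698)/0.010430 = 9.278913
θ̈ = (θ̇'−θ̇)/dt = (-2.087742691−-1.972639030)/0.010430 = -11.035826
sinθ=-0.022259, cosθ=0.999752
F = (M+m)·ẍ + m·l·cosθ·θ̈ − m·l·sinθ·θ̇² = 14.346471 + -0.397387 − -0.003120 = 13.952203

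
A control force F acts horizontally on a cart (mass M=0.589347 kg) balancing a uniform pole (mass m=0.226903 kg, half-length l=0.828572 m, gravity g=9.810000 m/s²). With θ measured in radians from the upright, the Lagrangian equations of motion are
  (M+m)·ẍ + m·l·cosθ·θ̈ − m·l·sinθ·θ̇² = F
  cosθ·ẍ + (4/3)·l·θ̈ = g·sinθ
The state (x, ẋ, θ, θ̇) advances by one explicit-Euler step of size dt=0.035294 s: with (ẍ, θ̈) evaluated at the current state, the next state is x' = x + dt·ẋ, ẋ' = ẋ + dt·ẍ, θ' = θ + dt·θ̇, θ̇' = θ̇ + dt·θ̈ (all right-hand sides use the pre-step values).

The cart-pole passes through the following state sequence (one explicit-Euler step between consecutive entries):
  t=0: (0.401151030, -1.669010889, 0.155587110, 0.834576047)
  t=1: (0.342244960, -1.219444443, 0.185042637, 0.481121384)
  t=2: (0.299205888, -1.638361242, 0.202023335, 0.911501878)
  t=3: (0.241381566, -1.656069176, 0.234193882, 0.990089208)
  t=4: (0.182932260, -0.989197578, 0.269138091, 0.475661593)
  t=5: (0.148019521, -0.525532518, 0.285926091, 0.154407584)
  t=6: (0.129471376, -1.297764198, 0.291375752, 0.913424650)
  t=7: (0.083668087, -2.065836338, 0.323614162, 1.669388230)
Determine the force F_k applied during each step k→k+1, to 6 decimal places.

step 0→1:
  ẍ = (ẋ'−ẋ)/dt = (-1.219444443−-1.669010889)/0.035294 = 12.737758
  θ̈ = (θ̇'−θ̇)/dt = (0.481121384−0.834576047)/0.035294 = -10.014582
  sinθ=0.154960, cosθ=0.987921
  F = (M+m)·ẍ + m·l·cosθ·θ̈ − m·l·sinθ·θ̇² = 10.397195 + -1.860053 − 0.020292 = 8.516850
step 1→2:
  ẍ = (ẋ'−ẋ)/dt = (-1.638361242−-1.219444443)/0.035294 = -11.869349
  θ̈ = (θ̇'−θ̇)/dt = (0.911501878−0.481121384)/0.035294 = 12.194155
  sinθ=0.183988, cosθ=0.982928
  F = (M+m)·ẍ + m·l·cosθ·θ̈ − m·l·sinθ·θ̇² = -9.688356 + 2.253430 − 0.008007 = -7.442933
step 2→3:
  ẍ = (ẋ'−ẋ)/dt = (-1.656069176−-1.638361242)/0.035294 = -0.501726
  θ̈ = (θ̇'−θ̇)/dt = (0.990089208−0.911501878)/0.035294 = 2.226648
  sinθ=0.200652, cosθ=0.979663
  F = (M+m)·ẍ + m·l·cosθ·θ̈ − m·l·sinθ·θ̇² = -0.409534 + 0.410108 − 0.031342 = -0.030768
step 3→4:
  ẍ = (ẋ'−ẋ)/dt = (-0.989197578−-1.656069176)/0.035294 = 18.894758
  θ̈ = (θ̇'−θ̇)/dt = (0.475661593−0.990089208)/0.035294 = -14.575498
  sinθ=0.232059, cosθ=0.972702
  F = (M+m)·ẍ + m·l·cosθ·θ̈ − m·l·sinθ·θ̇² = 15.422846 + -2.665469 − 0.042768 = 12.714610
step 4→5:
  ẍ = (ẋ'−ẋ)/dt = (-0.525532518−-0.989197578)/0.035294 = 13.137220
  θ̈ = (θ̇'−θ̇)/dt = (0.154407584−0.475661593)/0.035294 = -9.102227
  sinθ=0.265901, cosθ=0.964000
  F = (M+m)·ẍ + m·l·cosθ·θ̈ − m·l·sinθ·θ̇² = 10.723256 + -1.649664 − 0.011311 = 9.062282
step 5→6:
  ẍ = (ẋ'−ẋ)/dt = (-1.297764198−-0.525532518)/0.035294 = -21.879971
  θ̈ = (θ̇'−θ̇)/dt = (0.913424650−0.154407584)/0.035294 = 21.505555
  sinθ=0.282046, cosθ=0.959401
  F = (M+m)·ẍ + m·l·cosθ·θ̈ − m·l·sinθ·θ̇² = -17.859526 + 3.879013 − 0.001264 = -13.981777
step 6→7:
  ẍ = (ẋ'−ẋ)/dt = (-2.065836338−-1.297764198)/0.035294 = -21.762117
  θ̈ = (θ̇'−θ̇)/dt = (1.669388230−0.913424650)/0.035294 = 21.419040
  sinθ=0.287270, cosθ=0.957850
  F = (M+m)·ẍ + m·l·cosθ·θ̈ − m·l·sinθ·θ̇² = -17.763328 + 3.857161 − 0.045062 = -13.951228

F_0 = 8.516850 N
F_1 = -7.442933 N
F_2 = -0.030768 N
F_3 = 12.714610 N
F_4 = 9.062282 N
F_5 = -13.981777 N
F_6 = -13.951228 N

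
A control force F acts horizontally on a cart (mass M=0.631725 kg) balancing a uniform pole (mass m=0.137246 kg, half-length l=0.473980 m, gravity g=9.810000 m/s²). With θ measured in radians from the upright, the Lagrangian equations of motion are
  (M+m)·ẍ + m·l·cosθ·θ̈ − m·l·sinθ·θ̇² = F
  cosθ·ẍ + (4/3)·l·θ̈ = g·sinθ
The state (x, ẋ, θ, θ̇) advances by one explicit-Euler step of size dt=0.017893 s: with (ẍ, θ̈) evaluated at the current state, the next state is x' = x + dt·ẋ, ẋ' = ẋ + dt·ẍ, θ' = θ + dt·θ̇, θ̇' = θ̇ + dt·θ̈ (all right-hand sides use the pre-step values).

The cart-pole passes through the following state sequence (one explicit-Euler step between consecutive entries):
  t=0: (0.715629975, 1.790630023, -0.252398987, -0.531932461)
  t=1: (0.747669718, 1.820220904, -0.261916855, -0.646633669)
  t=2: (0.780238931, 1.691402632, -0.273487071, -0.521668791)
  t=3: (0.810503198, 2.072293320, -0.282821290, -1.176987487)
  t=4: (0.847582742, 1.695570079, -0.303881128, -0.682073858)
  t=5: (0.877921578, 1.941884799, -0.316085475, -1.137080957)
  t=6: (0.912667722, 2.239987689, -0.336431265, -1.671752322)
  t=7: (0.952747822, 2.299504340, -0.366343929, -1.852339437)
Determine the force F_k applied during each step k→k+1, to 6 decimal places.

F_0 = 0.872501 N
F_1 = -5.090233 N
F_2 = 14.080036 N
F_3 = -14.437113 N
F_4 = 9.016264 N
F_5 = 10.989885 N
F_6 = 1.998073 N

step 0→1:
  ẍ = (ẋ'−ẋ)/dt = (1.820220904−1.790630023)/0.017893 = 1.653769
  θ̈ = (θ̇'−θ̇)/dt = (-0.646633669−-0.531932461)/0.017893 = -6.410396
  sinθ=-0.249728, cosθ=0.968316
  F = (M+m)·ẍ + m·l·cosθ·θ̈ − m·l·sinθ·θ̇² = 1.271700 + -0.403796 − -0.004597 = 0.872501
step 1→2:
  ẍ = (ẋ'−ẋ)/dt = (1.691402632−1.820220904)/0.017893 = -7.199367
  θ̈ = (θ̇'−θ̇)/dt = (-0.521668791−-0.646633669)/0.017893 = 6.984009
  sinθ=-0.258933, cosθ=0.965895
  F = (M+m)·ẍ + m·l·cosθ·θ̈ − m·l·sinθ·θ̇² = -5.536104 + 0.438828 − -0.007043 = -5.090233
step 2→3:
  ẍ = (ẋ'−ẋ)/dt = (2.072293320−1.691402632)/0.017893 = 21.287134
  θ̈ = (θ̇'−θ̇)/dt = (-1.176987487−-0.521668791)/0.017893 = -36.624305
  sinθ=-0.270091, cosθ=0.962835
  F = (M+m)·ẍ + m·l·cosθ·θ̈ − m·l·sinθ·θ̇² = 16.369189 + -2.293934 − -0.004781 = 14.080036
step 3→4:
  ẍ = (ẋ'−ẋ)/dt = (1.695570079−2.072293320)/0.017893 = -21.054225
  θ̈ = (θ̇'−θ̇)/dt = (-0.682073858−-1.176987487)/0.017893 = 27.659623
  sinθ=-0.279066, cosθ=0.960272
  F = (M+m)·ẍ + m·l·cosθ·θ̈ − m·l·sinθ·θ̇² = -16.190088 + 1.727827 − -0.025148 = -14.437113
step 4→5:
  ẍ = (ẋ'−ẋ)/dt = (1.941884799−1.695570079)/0.017893 = 13.765982
  θ̈ = (θ̇'−θ̇)/dt = (-1.137080957−-0.682073858)/0.017893 = -25.429335
  sinθ=-0.299226, cosθ=0.954182
  F = (M+m)·ẍ + m·l·cosθ·θ̈ − m·l·sinθ·θ̇² = 10.585641 + -1.578433 − -0.009056 = 9.016264
step 5→6:
  ẍ = (ẋ'−ẋ)/dt = (2.239987689−1.941884799)/0.017893 = 16.660308
  θ̈ = (θ̇'−θ̇)/dt = (-1.671752322−-1.137080957)/0.017893 = -29.881594
  sinθ=-0.310848, cosθ=0.950460
  F = (M+m)·ẍ + m·l·cosθ·θ̈ − m·l·sinθ·θ̇² = 12.811294 + -1.847554 − -0.026145 = 10.989885
step 6→7:
  ẍ = (ẋ'−ẋ)/dt = (2.299504340−2.239987689)/0.017893 = 3.326253
  θ̈ = (θ̇'−θ̇)/dt = (-1.852339437−-1.671752322)/0.017893 = -10.092612
  sinθ=-0.330121, cosθ=0.943939
  F = (M+m)·ẍ + m·l·cosθ·θ̈ − m·l·sinθ·θ̇² = 2.557792 + -0.619737 − -0.060017 = 1.998073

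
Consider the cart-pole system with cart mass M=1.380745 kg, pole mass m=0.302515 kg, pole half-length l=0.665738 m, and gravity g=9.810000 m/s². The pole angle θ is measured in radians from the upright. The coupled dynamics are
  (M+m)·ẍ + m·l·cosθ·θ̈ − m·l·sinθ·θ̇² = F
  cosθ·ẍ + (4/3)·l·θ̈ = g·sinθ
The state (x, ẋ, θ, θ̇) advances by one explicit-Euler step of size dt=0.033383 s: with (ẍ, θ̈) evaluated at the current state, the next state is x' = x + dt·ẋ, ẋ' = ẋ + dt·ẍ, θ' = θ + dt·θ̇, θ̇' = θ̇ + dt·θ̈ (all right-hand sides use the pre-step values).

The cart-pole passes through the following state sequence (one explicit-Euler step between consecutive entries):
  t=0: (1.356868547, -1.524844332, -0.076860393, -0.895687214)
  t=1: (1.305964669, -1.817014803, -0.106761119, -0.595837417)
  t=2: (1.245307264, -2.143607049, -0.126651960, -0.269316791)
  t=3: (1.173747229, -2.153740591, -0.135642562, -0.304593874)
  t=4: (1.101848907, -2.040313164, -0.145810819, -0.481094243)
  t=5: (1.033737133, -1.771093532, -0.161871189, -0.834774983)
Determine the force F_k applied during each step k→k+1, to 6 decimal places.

step 0→1:
  ẍ = (ẋ'−ẋ)/dt = (-1.817014803−-1.524844332)/0.033383 = -8.752074
  θ̈ = (θ̇'−θ̇)/dt = (-0.595837417−-0.895687214)/0.033383 = 8.982111
  sinθ=-0.076785, cosθ=0.997048
  F = (M+m)·ẍ + m·l·cosθ·θ̈ − m·l·sinθ·θ̇² = -14.732015 + 1.803618 − -0.012406 = -12.915991
step 1→2:
  ẍ = (ẋ'−ẋ)/dt = (-2.143607049−-1.817014803)/0.033383 = -9.783190
  θ̈ = (θ̇'−θ̇)/dt = (-0.269316791−-0.595837417)/0.033383 = 9.781045
  sinθ=-0.106558, cosθ=0.994306
  F = (M+m)·ẍ + m·l·cosθ·θ̈ − m·l·sinθ·θ̇² = -16.467653 + 1.958645 − -0.007619 = -14.501389
step 2→3:
  ẍ = (ẋ'−ẋ)/dt = (-2.153740591−-2.143607049)/0.033383 = -0.303554
  θ̈ = (θ̇'−θ̇)/dt = (-0.304593874−-0.269316791)/0.033383 = -1.056738
  sinθ=-0.126314, cosθ=0.991990
  F = (M+m)·ẍ + m·l·cosθ·θ̈ − m·l·sinθ·θ̇² = -0.510960 + -0.211118 − -0.001845 = -0.720233
step 3→4:
  ẍ = (ẋ'−ẋ)/dt = (-2.040313164−-2.153740591)/0.033383 = 3.397760
  θ̈ = (θ̇'−θ̇)/dt = (-0.481094243−-0.304593874)/0.033383 = -5.287133
  sinθ=-0.135227, cosθ=0.990815
  F = (M+m)·ẍ + m·l·cosθ·θ̈ − m·l·sinθ·θ̇² = 5.719314 + -1.055025 − -0.002527 = 4.666815
step 4→5:
  ẍ = (ẋ'−ẋ)/dt = (-1.771093532−-2.040313164)/0.033383 = 8.064573
  θ̈ = (θ̇'−θ̇)/dt = (-0.834774983−-0.481094243)/0.033383 = -10.594636
  sinθ=-0.145295, cosθ=0.989388
  F = (M+m)·ẍ + m·l·cosθ·θ̈ − m·l·sinθ·θ̇² = 13.574773 + -2.111072 − -0.006773 = 11.470473

F_0 = -12.915991 N
F_1 = -14.501389 N
F_2 = -0.720233 N
F_3 = 4.666815 N
F_4 = 11.470473 N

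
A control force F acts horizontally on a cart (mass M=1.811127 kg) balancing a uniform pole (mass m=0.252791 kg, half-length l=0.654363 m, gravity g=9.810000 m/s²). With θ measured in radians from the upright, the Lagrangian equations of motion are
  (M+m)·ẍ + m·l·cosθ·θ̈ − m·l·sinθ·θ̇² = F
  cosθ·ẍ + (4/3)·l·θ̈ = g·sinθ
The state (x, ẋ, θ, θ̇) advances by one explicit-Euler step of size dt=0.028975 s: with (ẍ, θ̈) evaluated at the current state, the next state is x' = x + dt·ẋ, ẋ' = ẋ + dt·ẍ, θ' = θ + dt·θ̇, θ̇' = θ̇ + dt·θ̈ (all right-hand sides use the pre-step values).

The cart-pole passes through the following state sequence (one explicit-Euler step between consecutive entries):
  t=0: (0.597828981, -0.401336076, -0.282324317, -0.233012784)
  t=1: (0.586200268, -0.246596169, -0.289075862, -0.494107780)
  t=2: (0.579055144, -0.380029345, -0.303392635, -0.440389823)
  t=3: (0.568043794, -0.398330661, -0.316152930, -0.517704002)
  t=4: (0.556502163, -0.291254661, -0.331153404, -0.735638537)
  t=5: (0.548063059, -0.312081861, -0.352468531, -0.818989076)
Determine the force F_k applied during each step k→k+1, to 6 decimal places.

F_0 = 9.593210 N
F_1 = -9.199116 N
F_2 = -1.715261 N
F_3 = 6.458398 N
F_4 = -1.904428 N

step 0→1:
  ẍ = (ẋ'−ẋ)/dt = (-0.246596169−-0.401336076)/0.028975 = 5.340463
  θ̈ = (θ̇'−θ̇)/dt = (-0.494107780−-0.233012784)/0.028975 = -9.011044
  sinθ=-0.278589, cosθ=0.960411
  F = (M+m)·ẍ + m·l·cosθ·θ̈ − m·l·sinθ·θ̇² = 11.022277 + -1.431569 − -0.002502 = 9.593210
step 1→2:
  ẍ = (ẋ'−ẋ)/dt = (-0.380029345−-0.246596169)/0.028975 = -4.605114
  θ̈ = (θ̇'−θ̇)/dt = (-0.440389823−-0.494107780)/0.028975 = 1.853942
  sinθ=-0.285067, cosθ=0.958508
  F = (M+m)·ẍ + m·l·cosθ·θ̈ − m·l·sinθ·θ̇² = -9.504578 + 0.293949 − -0.011513 = -9.199116
step 2→3:
  ẍ = (ẋ'−ẋ)/dt = (-0.398330661−-0.380029345)/0.028975 = -0.631624
  θ̈ = (θ̇'−θ̇)/dt = (-0.517704002−-0.440389823)/0.028975 = -2.668306
  sinθ=-0.298760, cosθ=0.954328
  F = (M+m)·ẍ + m·l·cosθ·θ̈ − m·l·sinθ·θ̇² = -1.303621 + -0.421225 − -0.009585 = -1.715261
step 3→4:
  ẍ = (ẋ'−ẋ)/dt = (-0.291254661−-0.398330661)/0.028975 = 3.695462
  θ̈ = (θ̇'−θ̇)/dt = (-0.735638537−-0.517704002)/0.028975 = -7.521468
  sinθ=-0.310912, cosθ=0.950439
  F = (M+m)·ẍ + m·l·cosθ·θ̈ − m·l·sinθ·θ̇² = 7.627130 + -1.182516 − -0.013784 = 6.458398
step 4→5:
  ẍ = (ẋ'−ẋ)/dt = (-0.312081861−-0.291254661)/0.028975 = -0.718799
  θ̈ = (θ̇'−θ̇)/dt = (-0.818989076−-0.735638537)/0.028975 = -2.876636
  sinθ=-0.325134, cosθ=0.945668
  F = (M+m)·ẍ + m·l·cosθ·θ̈ − m·l·sinθ·θ̇² = -1.483542 + -0.449991 − -0.029105 = -1.904428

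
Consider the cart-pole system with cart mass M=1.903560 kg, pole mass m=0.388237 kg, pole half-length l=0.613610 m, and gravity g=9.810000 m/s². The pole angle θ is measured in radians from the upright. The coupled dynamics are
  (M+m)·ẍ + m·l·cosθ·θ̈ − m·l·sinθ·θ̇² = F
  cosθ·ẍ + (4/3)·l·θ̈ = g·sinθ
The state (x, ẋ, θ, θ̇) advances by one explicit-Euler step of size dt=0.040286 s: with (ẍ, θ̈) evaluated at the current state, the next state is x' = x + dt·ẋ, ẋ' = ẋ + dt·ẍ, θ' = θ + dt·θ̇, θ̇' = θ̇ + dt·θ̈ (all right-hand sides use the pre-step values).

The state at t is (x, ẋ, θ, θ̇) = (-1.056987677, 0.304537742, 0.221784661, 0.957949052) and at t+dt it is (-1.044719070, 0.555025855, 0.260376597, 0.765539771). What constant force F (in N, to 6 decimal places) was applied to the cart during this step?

ẍ = (ẋ'−ẋ)/dt = (0.555025855−0.304537742)/0.040286 = 6.217746
θ̈ = (θ̇'−θ̇)/dt = (0.765539771−0.957949052)/0.040286 = -4.776083
sinθ=0.219971, cosθ=0.975506
F = (M+m)·ẍ + m·l·cosθ·θ̈ − m·l·sinθ·θ̇² = 14.249811 + -1.109919 − 0.048088 = 13.091804

F = 13.091804 N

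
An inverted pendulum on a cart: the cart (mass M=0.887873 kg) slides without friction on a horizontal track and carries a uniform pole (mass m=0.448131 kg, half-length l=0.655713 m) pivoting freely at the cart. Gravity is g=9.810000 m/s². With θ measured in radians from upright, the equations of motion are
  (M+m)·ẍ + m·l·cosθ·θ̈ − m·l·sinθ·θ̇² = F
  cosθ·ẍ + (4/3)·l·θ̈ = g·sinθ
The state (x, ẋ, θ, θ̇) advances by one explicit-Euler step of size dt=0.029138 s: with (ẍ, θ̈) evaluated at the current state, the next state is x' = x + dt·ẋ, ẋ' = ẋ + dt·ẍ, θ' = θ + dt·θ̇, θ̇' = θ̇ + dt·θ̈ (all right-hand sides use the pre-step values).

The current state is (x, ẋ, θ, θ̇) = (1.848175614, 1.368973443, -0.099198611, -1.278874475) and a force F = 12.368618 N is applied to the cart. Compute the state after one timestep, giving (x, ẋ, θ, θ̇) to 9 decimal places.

(1.888064762, 1.736274973, -0.136462455, -1.729305508)

sinθ=-0.099035999, cosθ=0.995083851
temp = (F + m·l·θ̇²·sinθ)/(M+m) = (12.368618 + -0.047595699)/1.336004 = 9.222294470
θ̈ = (g·sinθ − cosθ·temp)/(l·(4/3 − m·cos²θ/(M+m))) = -15.458543237
ẍ = temp − m·l·θ̈·cosθ/(M+m) = 12.605584794
Euler: x'=1.848175614+0.029138·1.368973443=1.888064762, ẋ'=1.368973443+0.029138·12.605584794=1.736274973
       θ'=-0.099198611+0.029138·-1.278874475=-0.136462455, θ̇'=-1.278874475+0.029138·-15.458543237=-1.729305508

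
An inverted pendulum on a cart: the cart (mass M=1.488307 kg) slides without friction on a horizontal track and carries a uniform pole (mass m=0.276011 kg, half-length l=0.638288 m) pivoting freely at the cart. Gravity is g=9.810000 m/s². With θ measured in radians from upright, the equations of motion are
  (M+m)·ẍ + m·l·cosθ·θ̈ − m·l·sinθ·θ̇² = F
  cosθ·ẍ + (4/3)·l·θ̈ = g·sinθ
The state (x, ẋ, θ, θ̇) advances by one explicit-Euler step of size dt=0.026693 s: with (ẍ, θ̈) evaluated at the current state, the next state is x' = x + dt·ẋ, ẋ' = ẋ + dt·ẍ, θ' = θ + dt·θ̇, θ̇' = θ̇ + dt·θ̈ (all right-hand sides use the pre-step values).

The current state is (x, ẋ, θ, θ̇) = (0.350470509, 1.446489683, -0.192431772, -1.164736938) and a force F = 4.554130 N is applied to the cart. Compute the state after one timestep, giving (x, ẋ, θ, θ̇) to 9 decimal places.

(0.389081658, 1.529894625, -0.223522095, -1.319774602)

sinθ=-0.191246345, cosθ=0.981542070
temp = (F + m·l·θ̇²·sinθ)/(M+m) = (4.554130 + -0.045707968)/1.764318 = 2.555334147
θ̈ = (g·sinθ − cosθ·temp)/(l·(4/3 − m·cos²θ/(M+m))) = -5.808176829
ẍ = temp − m·l·θ̈·cosθ/(M+m) = 3.124599765
Euler: x'=0.350470509+0.026693·1.446489683=0.389081658, ẋ'=1.446489683+0.026693·3.124599765=1.529894625
       θ'=-0.192431772+0.026693·-1.164736938=-0.223522095, θ̇'=-1.164736938+0.026693·-5.808176829=-1.319774602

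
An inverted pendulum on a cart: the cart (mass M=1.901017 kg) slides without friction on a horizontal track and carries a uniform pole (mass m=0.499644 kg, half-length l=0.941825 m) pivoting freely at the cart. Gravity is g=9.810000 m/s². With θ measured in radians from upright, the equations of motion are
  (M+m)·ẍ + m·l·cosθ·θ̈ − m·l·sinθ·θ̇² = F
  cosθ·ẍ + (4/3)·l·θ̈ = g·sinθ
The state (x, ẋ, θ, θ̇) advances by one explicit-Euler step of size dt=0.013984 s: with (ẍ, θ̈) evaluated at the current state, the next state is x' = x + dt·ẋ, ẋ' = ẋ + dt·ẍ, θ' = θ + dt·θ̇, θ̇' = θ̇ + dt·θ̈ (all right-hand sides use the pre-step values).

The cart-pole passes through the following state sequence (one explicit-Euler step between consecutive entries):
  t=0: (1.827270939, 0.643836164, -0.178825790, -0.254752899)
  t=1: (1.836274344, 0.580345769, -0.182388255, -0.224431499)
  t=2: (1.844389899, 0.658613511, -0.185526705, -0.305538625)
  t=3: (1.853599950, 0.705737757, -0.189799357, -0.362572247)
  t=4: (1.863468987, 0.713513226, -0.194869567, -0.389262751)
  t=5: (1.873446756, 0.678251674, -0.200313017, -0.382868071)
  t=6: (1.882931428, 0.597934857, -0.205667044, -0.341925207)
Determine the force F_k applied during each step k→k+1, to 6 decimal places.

step 0→1:
  ẍ = (ẋ'−ẋ)/dt = (0.580345769−0.643836164)/0.013984 = -4.540217
  θ̈ = (θ̇'−θ̇)/dt = (-0.224431499−-0.254752899)/0.013984 = 2.168292
  sinθ=-0.177874, cosθ=0.984053
  F = (M+m)·ẍ + m·l·cosθ·θ̈ − m·l·sinθ·θ̇² = -10.899522 + 1.004078 − -0.005432 = -9.890012
step 1→2:
  ẍ = (ẋ'−ẋ)/dt = (0.658613511−0.580345769)/0.013984 = 5.596949
  θ̈ = (θ̇'−θ̇)/dt = (-0.305538625−-0.224431499)/0.013984 = -5.799995
  sinθ=-0.181379, cosθ=0.983413
  F = (M+m)·ẍ + m·l·cosθ·θ̈ − m·l·sinθ·θ̇² = 13.436378 + -2.684075 − -0.004299 = 10.756603
step 2→3:
  ẍ = (ẋ'−ẋ)/dt = (0.705737757−0.658613511)/0.013984 = 3.369869
  θ̈ = (θ̇'−θ̇)/dt = (-0.362572247−-0.305538625)/0.013984 = -4.078491
  sinθ=-0.184464, cosθ=0.982839
  F = (M+m)·ẍ + m·l·cosθ·θ̈ − m·l·sinθ·θ̇² = 8.089913 + -1.886309 − -0.008104 = 6.211707
step 3→4:
  ẍ = (ẋ'−ẋ)/dt = (0.713513226−0.705737757)/0.013984 = 0.556026
  θ̈ = (θ̇'−θ̇)/dt = (-0.389262751−-0.362572247)/0.013984 = -1.908646
  sinθ=-0.188662, cosθ=0.982042
  F = (M+m)·ẍ + m·l·cosθ·θ̈ − m·l·sinθ·θ̇² = 1.334830 + -0.882036 − -0.011671 = 0.464465
step 4→5:
  ẍ = (ẋ'−ẋ)/dt = (0.678251674−0.713513226)/0.013984 = -2.521564
  θ̈ = (θ̇'−θ̇)/dt = (-0.382868071−-0.389262751)/0.013984 = 0.457285
  sinθ=-0.193639, cosθ=0.981073
  F = (M+m)·ẍ + m·l·cosθ·θ̈ − m·l·sinθ·θ̇² = -6.053421 + 0.211115 − -0.013807 = -5.828498
step 5→6:
  ẍ = (ẋ'−ẋ)/dt = (0.597934857−0.678251674)/0.013984 = -5.743479
  θ̈ = (θ̇'−θ̇)/dt = (-0.341925207−-0.382868071)/0.013984 = 2.927836
  sinθ=-0.198976, cosθ=0.980004
  F = (M+m)·ẍ + m·l·cosθ·θ̈ − m·l·sinθ·θ̇² = -13.788147 + 1.350224 − -0.013726 = -12.424198

F_0 = -9.890012 N
F_1 = 10.756603 N
F_2 = 6.211707 N
F_3 = 0.464465 N
F_4 = -5.828498 N
F_5 = -12.424198 N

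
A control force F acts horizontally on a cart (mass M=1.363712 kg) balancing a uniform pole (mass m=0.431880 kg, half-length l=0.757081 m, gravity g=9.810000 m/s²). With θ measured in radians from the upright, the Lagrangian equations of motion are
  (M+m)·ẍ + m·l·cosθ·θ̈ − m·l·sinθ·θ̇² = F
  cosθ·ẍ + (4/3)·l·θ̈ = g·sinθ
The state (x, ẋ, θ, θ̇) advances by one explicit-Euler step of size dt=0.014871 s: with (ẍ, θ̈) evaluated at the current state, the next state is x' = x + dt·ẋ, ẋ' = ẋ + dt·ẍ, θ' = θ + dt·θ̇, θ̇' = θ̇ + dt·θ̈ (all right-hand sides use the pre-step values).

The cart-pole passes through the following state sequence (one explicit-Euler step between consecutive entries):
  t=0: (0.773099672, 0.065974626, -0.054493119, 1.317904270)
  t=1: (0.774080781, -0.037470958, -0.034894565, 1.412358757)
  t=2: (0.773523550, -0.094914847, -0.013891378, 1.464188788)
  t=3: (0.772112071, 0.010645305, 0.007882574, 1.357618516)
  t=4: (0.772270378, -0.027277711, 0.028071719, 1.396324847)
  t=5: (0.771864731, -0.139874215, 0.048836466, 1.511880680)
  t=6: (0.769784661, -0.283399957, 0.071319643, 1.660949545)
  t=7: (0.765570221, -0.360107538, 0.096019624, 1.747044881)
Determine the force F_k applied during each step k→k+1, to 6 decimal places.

step 0→1:
  ẍ = (ẋ'−ẋ)/dt = (-0.037470958−0.065974626)/0.014871 = -6.956196
  θ̈ = (θ̇'−θ̇)/dt = (1.412358757−1.317904270)/0.014871 = 6.351589
  sinθ=-0.054466, cosθ=0.998516
  F = (M+m)·ẍ + m·l·cosθ·θ̈ − m·l·sinθ·θ̇² = -12.490489 + 2.073685 − -0.030931 = -10.385873
step 1→2:
  ẍ = (ẋ'−ẋ)/dt = (-0.094914847−-0.037470958)/0.014871 = -3.862813
  θ̈ = (θ̇'−θ̇)/dt = (1.464188788−1.412358757)/0.014871 = 3.485309
  sinθ=-0.034887, cosθ=0.999391
  F = (M+m)·ẍ + m·l·cosθ·θ̈ − m·l·sinθ·θ̇² = -6.936036 + 1.138891 − -0.022754 = -5.774390
step 2→3:
  ẍ = (ẋ'−ẋ)/dt = (0.010645305−-0.094914847)/0.014871 = 7.098390
  θ̈ = (θ̇'−θ̇)/dt = (1.357618516−1.464188788)/0.014871 = -7.166315
  sinθ=-0.013891, cosθ=0.999904
  F = (M+m)·ẍ + m·l·cosθ·θ̈ − m·l·sinθ·θ̇² = 12.745812 + -2.342931 − -0.009737 = 10.412618
step 3→4:
  ẍ = (ẋ'−ẋ)/dt = (-0.027277711−0.010645305)/0.014871 = -2.550132
  θ̈ = (θ̇'−θ̇)/dt = (1.396324847−1.357618516)/0.014871 = 2.602806
  sinθ=0.007882, cosθ=0.999969
  F = (M+m)·ẍ + m·l·cosθ·θ̈ − m·l·sinθ·θ̇² = -4.578997 + 0.851008 − 0.004750 = -3.732739
step 4→5:
  ẍ = (ẋ'−ẋ)/dt = (-0.139874215−-0.027277711)/0.014871 = -7.571549
  θ̈ = (θ̇'−θ̇)/dt = (1.511880680−1.396324847)/0.014871 = 7.770549
  sinθ=0.028068, cosθ=0.999606
  F = (M+m)·ẍ + m·l·cosθ·θ̈ − m·l·sinθ·θ̇² = -13.595413 + 2.539721 − 0.017893 = -11.073585
step 5→6:
  ẍ = (ẋ'−ẋ)/dt = (-0.283399957−-0.139874215)/0.014871 = -9.651385
  θ̈ = (θ̇'−θ̇)/dt = (1.660949545−1.511880680)/0.014871 = 10.024132
  sinθ=0.048817, cosθ=0.998808
  F = (M+m)·ẍ + m·l·cosθ·θ̈ − m·l·sinθ·θ̇² = -17.329949 + 3.273664 − 0.036485 = -14.092770
step 6→7:
  ẍ = (ẋ'−ẋ)/dt = (-0.360107538−-0.283399957)/0.014871 = -5.158199
  θ̈ = (θ̇'−θ̇)/dt = (1.747044881−1.660949545)/0.014871 = 5.789479
  sinθ=0.071259, cosθ=0.997458
  F = (M+m)·ẍ + m·l·cosθ·θ̈ − m·l·sinθ·θ̇² = -9.262021 + 1.888163 − 0.064278 = -7.438136

F_0 = -10.385873 N
F_1 = -5.774390 N
F_2 = 10.412618 N
F_3 = -3.732739 N
F_4 = -11.073585 N
F_5 = -14.092770 N
F_6 = -7.438136 N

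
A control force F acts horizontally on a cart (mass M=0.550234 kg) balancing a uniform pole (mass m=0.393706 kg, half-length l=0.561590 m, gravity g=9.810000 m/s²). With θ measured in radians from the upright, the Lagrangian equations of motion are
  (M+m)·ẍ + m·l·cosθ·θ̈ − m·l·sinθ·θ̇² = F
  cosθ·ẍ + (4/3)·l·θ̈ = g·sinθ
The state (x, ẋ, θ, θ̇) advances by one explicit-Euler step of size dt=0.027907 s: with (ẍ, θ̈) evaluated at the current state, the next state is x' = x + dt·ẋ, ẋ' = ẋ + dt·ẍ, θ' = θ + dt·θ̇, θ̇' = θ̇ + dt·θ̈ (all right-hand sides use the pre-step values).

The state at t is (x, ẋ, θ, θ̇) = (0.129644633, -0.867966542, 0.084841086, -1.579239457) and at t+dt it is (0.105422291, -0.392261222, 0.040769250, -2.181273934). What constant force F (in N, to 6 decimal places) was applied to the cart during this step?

F = 11.291124 N

ẍ = (ẋ'−ẋ)/dt = (-0.392261222−-0.867966542)/0.027907 = 17.046093
θ̈ = (θ̇'−θ̇)/dt = (-2.181273934−-1.579239457)/0.027907 = -21.572884
sinθ=0.084739, cosθ=0.996403
F = (M+m)·ẍ + m·l·cosθ·θ̈ − m·l·sinθ·θ̇² = 16.090489 + -4.752638 − 0.046727 = 11.291124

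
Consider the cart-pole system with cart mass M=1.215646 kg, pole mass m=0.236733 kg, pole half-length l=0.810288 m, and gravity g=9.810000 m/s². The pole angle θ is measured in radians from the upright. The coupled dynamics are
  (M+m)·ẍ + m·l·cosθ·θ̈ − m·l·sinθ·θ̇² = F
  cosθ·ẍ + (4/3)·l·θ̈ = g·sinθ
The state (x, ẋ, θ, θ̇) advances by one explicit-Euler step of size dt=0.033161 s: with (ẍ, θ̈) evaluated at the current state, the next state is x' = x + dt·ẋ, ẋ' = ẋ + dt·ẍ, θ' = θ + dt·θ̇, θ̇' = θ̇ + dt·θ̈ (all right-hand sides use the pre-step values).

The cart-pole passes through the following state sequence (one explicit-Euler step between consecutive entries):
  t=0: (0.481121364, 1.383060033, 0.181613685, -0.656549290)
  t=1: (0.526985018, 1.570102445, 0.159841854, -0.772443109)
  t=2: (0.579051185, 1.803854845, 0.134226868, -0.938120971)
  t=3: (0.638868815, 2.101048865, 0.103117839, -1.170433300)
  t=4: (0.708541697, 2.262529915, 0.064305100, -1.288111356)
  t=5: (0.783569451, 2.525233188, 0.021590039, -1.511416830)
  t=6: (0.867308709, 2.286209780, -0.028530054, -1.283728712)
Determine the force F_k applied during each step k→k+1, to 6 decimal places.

step 0→1:
  ẍ = (ẋ'−ẋ)/dt = (1.570102445−1.383060033)/0.033161 = 5.640433
  θ̈ = (θ̇'−θ̇)/dt = (-0.772443109−-0.656549290)/0.033161 = -3.494883
  sinθ=0.180617, cosθ=0.983554
  F = (M+m)·ẍ + m·l·cosθ·θ̈ − m·l·sinθ·θ̇² = 8.192047 + -0.659370 − 0.014935 = 7.517743
step 1→2:
  ẍ = (ẋ'−ẋ)/dt = (1.803854845−1.570102445)/0.033161 = 7.049015
  θ̈ = (θ̇'−θ̇)/dt = (-0.938120971−-0.772443109)/0.033161 = -4.996166
  sinθ=0.159162, cosθ=0.987252
  F = (M+m)·ẍ + m·l·cosθ·θ̈ − m·l·sinθ·θ̇² = 10.237842 + -0.946157 − 0.018217 = 9.273468
step 2→3:
  ẍ = (ẋ'−ẋ)/dt = (2.101048865−1.803854845)/0.033161 = 8.962155
  θ̈ = (θ̇'−θ̇)/dt = (-1.170433300−-0.938120971)/0.033161 = -7.005589
  sinθ=0.133824, cosθ=0.991005
  F = (M+m)·ẍ + m·l·cosθ·θ̈ − m·l·sinθ·θ̇² = 13.016446 + -1.331738 − 0.022592 = 11.662116
step 3→4:
  ẍ = (ẋ'−ẋ)/dt = (2.262529915−2.101048865)/0.033161 = 4.869607
  θ̈ = (θ̇'−θ̇)/dt = (-1.288111356−-1.170433300)/0.033161 = -3.548688
  sinθ=0.102935, cosθ=0.994688
  F = (M+m)·ẍ + m·l·cosθ·θ̈ − m·l·sinθ·θ̇² = 7.072516 + -0.677100 − 0.027049 = 6.368366
step 4→5:
  ẍ = (ẋ'−ẋ)/dt = (2.525233188−2.262529915)/0.033161 = 7.922055
  θ̈ = (θ̇'−θ̇)/dt = (-1.511416830−-1.288111356)/0.033161 = -6.733979
  sinθ=0.064261, cosθ=0.997933
  F = (M+m)·ẍ + m·l·cosθ·θ̈ − m·l·sinθ·θ̇² = 11.505827 + -1.289055 − 0.020453 = 10.196319
step 5→6:
  ẍ = (ẋ'−ẋ)/dt = (2.286209780−2.525233188)/0.033161 = -7.207967
  θ̈ = (θ̇'−θ̇)/dt = (-1.283728712−-1.511416830)/0.033161 = 6.866141
  sinθ=0.021588, cosθ=0.999767
  F = (M+m)·ẍ + m·l·cosθ·θ̈ − m·l·sinθ·θ̇² = -10.468701 + 1.316769 − 0.009460 = -9.161391

F_0 = 7.517743 N
F_1 = 9.273468 N
F_2 = 11.662116 N
F_3 = 6.368366 N
F_4 = 10.196319 N
F_5 = -9.161391 N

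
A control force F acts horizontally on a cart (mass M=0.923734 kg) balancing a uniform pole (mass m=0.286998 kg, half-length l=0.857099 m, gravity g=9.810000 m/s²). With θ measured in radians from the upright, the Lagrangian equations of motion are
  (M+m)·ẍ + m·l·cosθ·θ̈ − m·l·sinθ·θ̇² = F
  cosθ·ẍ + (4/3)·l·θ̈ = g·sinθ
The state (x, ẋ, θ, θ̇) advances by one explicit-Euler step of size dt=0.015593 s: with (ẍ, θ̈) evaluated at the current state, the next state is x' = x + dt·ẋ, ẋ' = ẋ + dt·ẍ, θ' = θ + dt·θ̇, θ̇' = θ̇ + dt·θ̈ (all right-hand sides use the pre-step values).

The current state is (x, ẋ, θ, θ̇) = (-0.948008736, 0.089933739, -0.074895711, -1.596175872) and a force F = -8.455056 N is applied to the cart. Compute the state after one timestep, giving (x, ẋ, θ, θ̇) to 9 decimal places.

(-0.946606399, -0.040612656, -0.099784881, -1.492277837)

sinθ=-0.074825711, cosθ=0.997196627
temp = (F + m·l·θ̇²·sinθ)/(M+m) = (-8.455056 + -0.046894531)/1.210732 = -7.022157282
θ̈ = (g·sinθ − cosθ·temp)/(l·(4/3 − m·cos²θ/(M+m))) = 6.663120313
ẍ = temp − m·l·θ̈·cosθ/(M+m) = -8.372115396
Euler: x'=-0.948008736+0.015593·0.089933739=-0.946606399, ẋ'=0.089933739+0.015593·-8.372115396=-0.040612656
       θ'=-0.074895711+0.015593·-1.596175872=-0.099784881, θ̇'=-1.596175872+0.015593·6.663120313=-1.492277837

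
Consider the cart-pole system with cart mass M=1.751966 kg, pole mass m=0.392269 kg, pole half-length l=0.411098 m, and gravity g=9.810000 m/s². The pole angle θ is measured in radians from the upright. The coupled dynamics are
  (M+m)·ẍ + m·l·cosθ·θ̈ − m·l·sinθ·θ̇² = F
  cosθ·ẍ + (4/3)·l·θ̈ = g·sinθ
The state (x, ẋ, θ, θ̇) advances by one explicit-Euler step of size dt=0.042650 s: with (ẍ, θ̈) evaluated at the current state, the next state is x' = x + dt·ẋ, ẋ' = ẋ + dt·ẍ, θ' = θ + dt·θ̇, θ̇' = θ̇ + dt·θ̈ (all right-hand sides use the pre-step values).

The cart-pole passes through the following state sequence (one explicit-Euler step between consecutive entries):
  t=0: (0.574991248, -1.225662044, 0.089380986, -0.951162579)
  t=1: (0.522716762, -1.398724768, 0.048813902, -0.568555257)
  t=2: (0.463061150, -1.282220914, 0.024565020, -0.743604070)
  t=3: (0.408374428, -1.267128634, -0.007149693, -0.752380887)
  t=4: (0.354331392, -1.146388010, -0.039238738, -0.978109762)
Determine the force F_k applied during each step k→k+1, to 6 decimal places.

F_0 = -7.272901 N
F_1 = 5.193628 N
F_2 = 0.723401 N
F_3 = 5.217439 N

step 0→1:
  ẍ = (ẋ'−ẋ)/dt = (-1.398724768−-1.225662044)/0.042650 = -4.057743
  θ̈ = (θ̇'−θ̇)/dt = (-0.568555257−-0.951162579)/0.042650 = 8.970863
  sinθ=0.089262, cosθ=0.996008
  F = (M+m)·ẍ + m·l·cosθ·θ̈ − m·l·sinθ·θ̇² = -8.700754 + 1.440876 − 0.013023 = -7.272901
step 1→2:
  ẍ = (ẋ'−ẋ)/dt = (-1.282220914−-1.398724768)/0.042650 = 2.731626
  θ̈ = (θ̇'−θ̇)/dt = (-0.743604070−-0.568555257)/0.042650 = -4.104310
  sinθ=0.048795, cosθ=0.998809
  F = (M+m)·ẍ + m·l·cosθ·θ̈ − m·l·sinθ·θ̇² = 5.857248 + -0.661077 − 0.002544 = 5.193628
step 2→3:
  ẍ = (ẋ'−ẋ)/dt = (-1.267128634−-1.282220914)/0.042650 = 0.353864
  θ̈ = (θ̇'−θ̇)/dt = (-0.752380887−-0.743604070)/0.042650 = -0.205787
  sinθ=0.024563, cosθ=0.999698
  F = (M+m)·ẍ + m·l·cosθ·θ̈ − m·l·sinθ·θ̇² = 0.758767 + -0.033175 − 0.002190 = 0.723401
step 3→4:
  ẍ = (ẋ'−ẋ)/dt = (-1.146388010−-1.267128634)/0.042650 = 2.830964
  θ̈ = (θ̇'−θ̇)/dt = (-0.978109762−-0.752380887)/0.042650 = -5.292588
  sinθ=-0.007150, cosθ=0.999974
  F = (M+m)·ẍ + m·l·cosθ·θ̈ − m·l·sinθ·θ̇² = 6.070253 + -0.853466 − -0.000653 = 5.217439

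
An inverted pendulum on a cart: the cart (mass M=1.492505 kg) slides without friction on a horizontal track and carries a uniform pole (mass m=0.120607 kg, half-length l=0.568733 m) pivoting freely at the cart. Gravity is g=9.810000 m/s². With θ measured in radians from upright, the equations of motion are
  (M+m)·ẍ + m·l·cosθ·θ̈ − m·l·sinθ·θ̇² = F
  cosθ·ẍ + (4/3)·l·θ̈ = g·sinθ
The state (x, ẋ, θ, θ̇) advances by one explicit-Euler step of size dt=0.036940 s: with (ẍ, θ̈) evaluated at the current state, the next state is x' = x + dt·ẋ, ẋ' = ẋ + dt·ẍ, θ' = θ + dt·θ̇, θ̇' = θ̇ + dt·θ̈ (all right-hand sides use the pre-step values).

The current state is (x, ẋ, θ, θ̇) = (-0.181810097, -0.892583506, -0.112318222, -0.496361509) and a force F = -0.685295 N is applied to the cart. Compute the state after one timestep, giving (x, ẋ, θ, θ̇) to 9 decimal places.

sinθ=-0.112082215, cosθ=0.993698937
temp = (F + m·l·θ̇²·sinθ)/(M+m) = (-0.685295 + -0.001894148)/1.613112 = -0.426002130
θ̈ = (g·sinθ − cosθ·temp)/(l·(4/3 − m·cos²θ/(M+m))) = -0.944000204
ẍ = temp − m·l·θ̈·cosθ/(M+m) = -0.386114031
Euler: x'=-0.181810097+0.036940·-0.892583506=-0.214782132, ẋ'=-0.892583506+0.036940·-0.386114031=-0.906846558
       θ'=-0.112318222+0.036940·-0.496361509=-0.130653816, θ̇'=-0.496361509+0.036940·-0.944000204=-0.531232877

(-0.214782132, -0.906846558, -0.130653816, -0.531232877)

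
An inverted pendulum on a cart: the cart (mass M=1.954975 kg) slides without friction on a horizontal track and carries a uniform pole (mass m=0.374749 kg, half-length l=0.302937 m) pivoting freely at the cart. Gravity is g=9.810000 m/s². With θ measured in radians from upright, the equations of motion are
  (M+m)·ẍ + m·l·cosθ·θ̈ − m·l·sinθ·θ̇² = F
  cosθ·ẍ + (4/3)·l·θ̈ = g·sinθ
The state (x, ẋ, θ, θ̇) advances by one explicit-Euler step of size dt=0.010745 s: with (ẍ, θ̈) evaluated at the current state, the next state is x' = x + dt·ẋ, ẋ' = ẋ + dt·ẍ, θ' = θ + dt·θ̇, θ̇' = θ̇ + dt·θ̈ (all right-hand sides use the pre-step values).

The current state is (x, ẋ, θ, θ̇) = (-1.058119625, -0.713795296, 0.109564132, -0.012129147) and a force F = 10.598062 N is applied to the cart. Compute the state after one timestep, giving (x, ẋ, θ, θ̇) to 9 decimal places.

(-1.065789355, -0.659869903, 0.109433804, -0.116299707)

sinθ=0.109345057, cosθ=0.994003852
temp = (F + m·l·θ̇²·sinθ)/(M+m) = (10.598062 + 0.000001826)/2.329724 = 4.549064106
θ̈ = (g·sinθ − cosθ·temp)/(l·(4/3 − m·cos²θ/(M+m))) = -9.694793857
ẍ = temp − m·l·θ̈·cosθ/(M+m) = 5.018649928
Euler: x'=-1.058119625+0.010745·-0.713795296=-1.065789355, ẋ'=-0.713795296+0.010745·5.018649928=-0.659869903
       θ'=0.109564132+0.010745·-0.012129147=0.109433804, θ̇'=-0.012129147+0.010745·-9.694793857=-0.116299707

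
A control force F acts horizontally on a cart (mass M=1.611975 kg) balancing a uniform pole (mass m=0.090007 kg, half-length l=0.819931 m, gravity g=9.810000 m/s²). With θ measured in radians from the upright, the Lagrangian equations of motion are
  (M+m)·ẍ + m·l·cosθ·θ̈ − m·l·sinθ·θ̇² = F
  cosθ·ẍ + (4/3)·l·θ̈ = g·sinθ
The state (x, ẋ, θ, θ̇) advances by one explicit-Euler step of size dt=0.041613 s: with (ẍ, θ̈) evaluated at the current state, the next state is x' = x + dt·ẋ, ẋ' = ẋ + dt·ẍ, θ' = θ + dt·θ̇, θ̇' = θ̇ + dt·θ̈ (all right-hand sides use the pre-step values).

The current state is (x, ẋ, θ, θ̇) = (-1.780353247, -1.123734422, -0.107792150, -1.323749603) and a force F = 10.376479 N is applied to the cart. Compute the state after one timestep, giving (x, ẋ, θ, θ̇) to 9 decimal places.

sinθ=-0.107583529, cosθ=0.994196049
temp = (F + m·l·θ̇²·sinθ)/(M+m) = (10.376479 + -0.013912689)/1.701982 = 6.088528734
θ̈ = (g·sinθ − cosθ·temp)/(l·(4/3 − m·cos²θ/(M+m))) = -6.767617704
ẍ = temp − m·l·θ̈·cosθ/(M+m) = 6.380275789
Euler: x'=-1.780353247+0.041613·-1.123734422=-1.827115208, ẋ'=-1.123734422+0.041613·6.380275789=-0.858232006
       θ'=-0.107792150+0.041613·-1.323749603=-0.162877342, θ̇'=-1.323749603+0.041613·-6.767617704=-1.605370479

(-1.827115208, -0.858232006, -0.162877342, -1.605370479)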